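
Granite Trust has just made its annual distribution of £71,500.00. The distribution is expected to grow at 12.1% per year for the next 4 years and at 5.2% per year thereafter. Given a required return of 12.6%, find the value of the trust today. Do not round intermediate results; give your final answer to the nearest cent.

£1281364.13

D_1 = 80151.50000
D_2 = 89849.83150
D_3 = 100721.66111
D_4 = 112908.98211
Terminal value at year 4: TV = D_4×(1+g_2)/(r−g_2) = 118780.24918/0.074 = 1605138.50237
P_0 = D_1/(1+r)^1 + D_2/(1+r)^2 + D_3/(1+r)^3 + D_4/(1+r)^4 + TV/(1+r)^4
    = 71182.50444 + 70866.41872 + 70551.73658 + 70238.45178 + 998525.01716 = 1281364.12867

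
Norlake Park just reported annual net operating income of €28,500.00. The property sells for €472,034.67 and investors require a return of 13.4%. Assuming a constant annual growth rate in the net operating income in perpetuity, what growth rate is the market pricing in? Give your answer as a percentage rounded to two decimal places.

P = D₀(1+g)/(r−g) ⇒ P(r−g) = D₀(1+g) ⇒ g(P+D₀) = P·r − D₀
g = (P·r − D₀)/(P + D₀) = (€472,034.67×0.134 − €28,500.00) / (€472,034.67 + €28,500.00) = 0.069431

6.94%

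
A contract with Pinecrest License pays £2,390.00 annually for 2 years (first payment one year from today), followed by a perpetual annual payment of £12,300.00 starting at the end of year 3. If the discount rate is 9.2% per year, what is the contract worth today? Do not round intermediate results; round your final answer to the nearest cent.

£116310.04

PV of 2-year annuity: £2,390.00 × [1 − (1+0.092)^−2] / 0.092 = 4192.89807
Perpetuity value at year 2: £12,300.00 / 0.092 = 133695.65217
PV of perpetuity: 133695.65217 / (1+0.092)^2 = 112117.13911
Total PV = 4192.89807 + 112117.13911 = 116310.03718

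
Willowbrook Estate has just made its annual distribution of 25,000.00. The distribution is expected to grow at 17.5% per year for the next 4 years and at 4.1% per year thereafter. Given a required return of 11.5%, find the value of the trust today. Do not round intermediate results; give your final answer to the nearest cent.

547918.09

D_1 = 29375.00000
D_2 = 34515.62500
D_3 = 40555.85938
D_4 = 47653.13477
Terminal value at year 4: TV = D_4×(1+g_2)/(r−g_2) = 49606.91329/0.074 = 670363.69312
P_0 = D_1/(1+r)^1 + D_2/(1+r)^2 + D_3/(1+r)^3 + D_4/(1+r)^4 + TV/(1+r)^4
    = 26345.29148 + 27762.97533 + 29256.94709 + 30831.31196 + 433721.56418 = 547918.09003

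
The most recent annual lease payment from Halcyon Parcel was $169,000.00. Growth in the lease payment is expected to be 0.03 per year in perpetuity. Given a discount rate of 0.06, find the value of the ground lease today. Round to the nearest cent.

D₁ = D₀ × (1 + g) = $169,000.00 × 1.03 = $174,070.0000
Growing perpetuity: P = D₁ / (r − g) = $174,070.0000 / (0.06 − 0.03) = $5,802,333.33

$5802333.33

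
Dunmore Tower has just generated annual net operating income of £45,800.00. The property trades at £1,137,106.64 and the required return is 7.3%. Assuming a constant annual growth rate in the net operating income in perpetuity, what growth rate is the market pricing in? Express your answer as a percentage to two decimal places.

P = D₀(1+g)/(r−g) ⇒ P(r−g) = D₀(1+g) ⇒ g(P+D₀) = P·r − D₀
g = (P·r − D₀)/(P + D₀) = (£1,137,106.64×0.073 − £45,800.00) / (£1,137,106.64 + £45,800.00) = 0.031455

3.15%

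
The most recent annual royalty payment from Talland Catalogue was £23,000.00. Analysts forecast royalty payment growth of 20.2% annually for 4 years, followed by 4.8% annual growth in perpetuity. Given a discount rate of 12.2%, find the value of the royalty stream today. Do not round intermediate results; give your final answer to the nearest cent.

£538656.84

D_1 = 27646.00000
D_2 = 33230.49200
D_3 = 39943.05138
D_4 = 48011.54776
Terminal value at year 4: TV = D_4×(1+g_2)/(r−g_2) = 50316.10206/0.074 = 679947.32508
P_0 = D_1/(1+r)^1 + D_2/(1+r)^2 + D_3/(1+r)^3 + D_4/(1+r)^4 + TV/(1+r)^4
    = 24639.92870 + 26396.78636 + 28278.91016 + 30295.23174 + 429045.98471 = 538656.84168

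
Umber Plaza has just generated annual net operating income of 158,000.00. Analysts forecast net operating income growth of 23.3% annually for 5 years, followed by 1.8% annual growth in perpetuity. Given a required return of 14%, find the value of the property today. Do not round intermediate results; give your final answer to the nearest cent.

D_1 = 194814.00000
D_2 = 240205.66200
D_3 = 296173.58125
D_4 = 365182.02568
D_5 = 450269.43766
Terminal value at year 5: TV = D_5×(1+g_2)/(r−g_2) = 458374.28754/0.122 = 3757166.29128
P_0 = D_1/(1+r)^1 + D_2/(1+r)^2 + D_3/(1+r)^3 + D_4/(1+r)^4 + D_5/(1+r)^5 + TV/(1+r)^5
    = 170889.47368 + 184830.45706 + 199908.73119 + 216217.07505 + 233855.83644 + 1951354.43848 = 2957056.01191

2957056.01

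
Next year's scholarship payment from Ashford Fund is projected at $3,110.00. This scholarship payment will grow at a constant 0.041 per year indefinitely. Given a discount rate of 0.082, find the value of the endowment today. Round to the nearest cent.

Growing perpetuity: P = D₁ / (r − g) = $3,110.0000 / (0.082 − 0.041) = $75,853.66

$75853.66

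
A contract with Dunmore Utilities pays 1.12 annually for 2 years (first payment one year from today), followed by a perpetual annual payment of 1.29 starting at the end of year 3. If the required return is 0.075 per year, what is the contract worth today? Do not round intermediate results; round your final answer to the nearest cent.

PV of 2-year annuity: 1.12 × [1 − (1+0.075)^−2] / 0.075 = 2.01103
Perpetuity value at year 2: 1.29 / 0.075 = 17.20000
PV of perpetuity: 17.20000 / (1+0.075)^2 = 14.88372
Total PV = 2.01103 + 14.88372 = 16.89475

16.89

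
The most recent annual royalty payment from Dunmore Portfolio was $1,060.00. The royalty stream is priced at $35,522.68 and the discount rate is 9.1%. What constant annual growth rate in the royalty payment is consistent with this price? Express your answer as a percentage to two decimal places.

P = D₀(1+g)/(r−g) ⇒ P(r−g) = D₀(1+g) ⇒ g(P+D₀) = P·r − D₀
g = (P·r − D₀)/(P + D₀) = ($35,522.68×0.091 − $1,060.00) / ($35,522.68 + $1,060.00) = 0.059388

5.94%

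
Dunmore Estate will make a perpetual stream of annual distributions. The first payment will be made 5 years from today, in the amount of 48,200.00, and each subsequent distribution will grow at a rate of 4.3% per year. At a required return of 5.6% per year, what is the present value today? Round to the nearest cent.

Value at end of year 4: C₁ / (r − g) = 48,200.00 / (0.056 − 0.043) = 3,707,692.3077
Discount to today: PV = 3,707,692.3077 / (1 + 0.056)^4 = 3,707,692.3077 / 1.243528 = 2,981,590.62

2981590.62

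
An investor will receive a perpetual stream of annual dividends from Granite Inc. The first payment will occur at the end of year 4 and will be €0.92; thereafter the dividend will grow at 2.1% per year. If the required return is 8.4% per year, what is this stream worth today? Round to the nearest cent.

€11.46

Value at end of year 3: C₁ / (r − g) = €0.92 / (0.084 − 0.021) = €14.6032
Discount to today: PV = €14.6032 / (1 + 0.084)^3 = €14.6032 / 1.273761 = €11.46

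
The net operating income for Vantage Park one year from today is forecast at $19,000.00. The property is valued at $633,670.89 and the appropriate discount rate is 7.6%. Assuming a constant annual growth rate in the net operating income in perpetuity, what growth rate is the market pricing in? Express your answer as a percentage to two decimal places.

4.60%

P = D₁/(r−g) ⇒ g = r − D₁/P = 0.076 − $19,000.00/$633,670.89 = 0.046016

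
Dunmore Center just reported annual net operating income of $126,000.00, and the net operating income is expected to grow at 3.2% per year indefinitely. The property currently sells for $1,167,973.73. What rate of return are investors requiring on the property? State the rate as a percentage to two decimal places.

D₁ = $126,000.00 × 1.032 = $130,032.0000
P = D₁/(r − g) ⇒ r = D₁/P + g = $130,032.0000/$1,167,973.73 + 0.032 = 0.111331 + 0.032 = 0.143331

14.33%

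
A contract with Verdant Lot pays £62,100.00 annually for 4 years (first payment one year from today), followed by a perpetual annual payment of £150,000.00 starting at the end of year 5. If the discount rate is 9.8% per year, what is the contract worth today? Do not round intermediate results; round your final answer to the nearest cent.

£1250770.47

PV of 4-year annuity: £62,100.00 × [1 − (1+0.098)^−4] / 0.098 = 197703.91266
Perpetuity value at year 4: £150,000.00 / 0.098 = 1530612.24490
PV of perpetuity: 1530612.24490 / (1+0.098)^4 = 1053066.56215
Total PV = 197703.91266 + 1053066.56215 = 1250770.47481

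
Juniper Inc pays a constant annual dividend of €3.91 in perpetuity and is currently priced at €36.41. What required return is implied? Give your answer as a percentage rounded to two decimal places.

10.74%

P = C/r ⇒ r = C/P = €3.91/€36.41 = 0.107388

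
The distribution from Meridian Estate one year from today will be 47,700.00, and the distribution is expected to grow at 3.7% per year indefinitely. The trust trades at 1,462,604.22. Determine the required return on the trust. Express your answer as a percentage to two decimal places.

P = D₁/(r − g) ⇒ r = D₁/P + g = 47,700.0000/1,462,604.22 + 0.037 = 0.032613 + 0.037 = 0.069613

6.96%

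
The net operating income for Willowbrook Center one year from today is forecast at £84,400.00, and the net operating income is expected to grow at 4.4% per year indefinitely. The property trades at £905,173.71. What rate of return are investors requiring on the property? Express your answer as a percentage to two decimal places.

P = D₁/(r − g) ⇒ r = D₁/P + g = £84,400.0000/£905,173.71 + 0.044 = 0.093242 + 0.044 = 0.137242

13.72%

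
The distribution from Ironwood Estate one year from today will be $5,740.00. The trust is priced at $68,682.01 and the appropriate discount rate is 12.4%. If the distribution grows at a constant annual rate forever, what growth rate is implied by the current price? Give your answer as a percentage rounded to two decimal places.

P = D₁/(r−g) ⇒ g = r − D₁/P = 0.124 − $5,740.00/$68,682.01 = 0.040426

4.04%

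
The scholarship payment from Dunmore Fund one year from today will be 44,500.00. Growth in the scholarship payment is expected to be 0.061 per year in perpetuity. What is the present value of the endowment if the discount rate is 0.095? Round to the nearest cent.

Growing perpetuity: P = D₁ / (r − g) = 44,500.0000 / (0.095 − 0.061) = 1,308,823.53

1308823.53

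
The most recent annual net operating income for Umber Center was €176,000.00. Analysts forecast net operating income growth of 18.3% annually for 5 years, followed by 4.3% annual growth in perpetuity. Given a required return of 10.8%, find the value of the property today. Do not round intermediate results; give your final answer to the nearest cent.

€4994067.71

D_1 = 208208.00000
D_2 = 246310.06400
D_3 = 291384.80571
D_4 = 344708.22516
D_5 = 407789.83036
Terminal value at year 5: TV = D_5×(1+g_2)/(r−g_2) = 425324.79307/0.065 = 6543458.35487
P_0 = D_1/(1+r)^1 + D_2/(1+r)^2 + D_3/(1+r)^3 + D_4/(1+r)^4 + D_5/(1+r)^5 + TV/(1+r)^5
    = 187913.35740 + 200633.12437 + 214213.88640 + 228713.92384 + 244195.46200 + 3918397.95186 = 4994067.70588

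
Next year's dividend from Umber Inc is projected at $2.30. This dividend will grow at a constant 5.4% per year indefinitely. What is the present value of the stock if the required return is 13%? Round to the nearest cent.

Growing perpetuity: P = D₁ / (r − g) = $2.3000 / (0.13 − 0.054) = $30.26

$30.26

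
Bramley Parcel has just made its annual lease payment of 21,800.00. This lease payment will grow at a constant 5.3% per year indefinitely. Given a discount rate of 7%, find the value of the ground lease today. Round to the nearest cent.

D₁ = D₀ × (1 + g) = 21,800.00 × 1.053 = 22,955.4000
Growing perpetuity: P = D₁ / (r − g) = 22,955.4000 / (0.07 − 0.053) = 1,350,317.65

1350317.65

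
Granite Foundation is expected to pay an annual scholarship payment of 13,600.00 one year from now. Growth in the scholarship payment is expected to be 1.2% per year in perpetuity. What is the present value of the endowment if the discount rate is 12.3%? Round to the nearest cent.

122522.52

Growing perpetuity: P = D₁ / (r − g) = 13,600.0000 / (0.123 − 0.012) = 122,522.52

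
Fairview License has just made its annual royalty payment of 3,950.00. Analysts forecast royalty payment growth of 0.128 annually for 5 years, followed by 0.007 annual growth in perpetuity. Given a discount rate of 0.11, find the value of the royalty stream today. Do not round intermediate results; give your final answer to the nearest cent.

D_1 = 4455.60000
D_2 = 5025.91680
D_3 = 5669.23415
D_4 = 6394.89612
D_5 = 7213.44283
Terminal value at year 5: TV = D_5×(1+g_2)/(r−g_2) = 7263.93692/0.103 = 70523.65947
P_0 = D_1/(1+r)^1 + D_2/(1+r)^2 + D_3/(1+r)^3 + D_4/(1+r)^4 + D_5/(1+r)^5 + TV/(1+r)^5
    = 4014.05405 + 4079.14682 + 4145.29515 + 4212.51615 + 4280.82722 + 41852.35937 = 62584.19877

62584.20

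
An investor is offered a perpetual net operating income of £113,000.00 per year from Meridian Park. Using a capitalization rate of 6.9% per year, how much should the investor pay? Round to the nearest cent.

Level perpetuity: PV = C / r = £113,000.00 / 0.069 = £1,637,681.16

£1637681.16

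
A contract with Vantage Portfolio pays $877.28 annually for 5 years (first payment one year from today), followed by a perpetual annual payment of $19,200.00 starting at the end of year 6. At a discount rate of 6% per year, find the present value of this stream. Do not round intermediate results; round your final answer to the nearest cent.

PV of 5-year annuity: $877.28 × [1 − (1+0.06)^−5] / 0.06 = 3695.42250
Perpetuity value at year 5: $19,200.00 / 0.06 = 320000.00000
PV of perpetuity: 320000.00000 / (1+0.06)^5 = 239122.61532
Total PV = 3695.42250 + 239122.61532 = 242818.03782

$242818.04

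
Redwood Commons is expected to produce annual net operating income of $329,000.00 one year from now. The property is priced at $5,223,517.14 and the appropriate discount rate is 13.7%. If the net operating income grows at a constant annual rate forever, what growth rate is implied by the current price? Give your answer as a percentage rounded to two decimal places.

7.40%

P = D₁/(r−g) ⇒ g = r − D₁/P = 0.137 − $329,000.00/$5,223,517.14 = 0.074016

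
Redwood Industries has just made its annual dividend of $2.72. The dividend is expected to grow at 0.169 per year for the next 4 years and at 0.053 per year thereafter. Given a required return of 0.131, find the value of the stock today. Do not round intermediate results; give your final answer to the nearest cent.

$53.73

D_1 = 3.17968
D_2 = 3.71705
D_3 = 4.34523
D_4 = 5.07957
Terminal value at year 4: TV = D_4×(1+g_2)/(r−g_2) = 5.34879/0.078 = 68.57419
P_0 = D_1/(1+r)^1 + D_2/(1+r)^2 + D_3/(1+r)^3 + D_4/(1+r)^4 + TV/(1+r)^4
    = 2.81139 + 2.90585 + 3.00348 + 3.10439 + 41.90929 = 53.73440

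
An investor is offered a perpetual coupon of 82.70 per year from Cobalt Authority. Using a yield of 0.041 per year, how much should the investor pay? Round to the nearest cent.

Level perpetuity: PV = C / r = 82.70 / 0.041 = 2,017.07

2017.07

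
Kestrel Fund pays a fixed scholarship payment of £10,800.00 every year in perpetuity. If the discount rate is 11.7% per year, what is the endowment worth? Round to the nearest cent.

£92307.69

Level perpetuity: PV = C / r = £10,800.00 / 0.117 = £92,307.69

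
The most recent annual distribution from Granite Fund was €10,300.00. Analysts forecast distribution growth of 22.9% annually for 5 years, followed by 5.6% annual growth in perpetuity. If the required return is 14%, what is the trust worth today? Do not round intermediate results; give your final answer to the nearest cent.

D_1 = 12658.70000
D_2 = 15557.54230
D_3 = 19120.21949
D_4 = 23498.74975
D_5 = 28879.96344
Terminal value at year 5: TV = D_5×(1+g_2)/(r−g_2) = 30497.24139/0.084 = 363062.39755
P_0 = D_1/(1+r)^1 + D_2/(1+r)^2 + D_3/(1+r)^3 + D_4/(1+r)^4 + D_5/(1+r)^5 + TV/(1+r)^5
    = 11104.12281 + 11971.02362 + 12905.60354 + 13913.14627 + 14999.34804 + 188563.23250 = 253456.47677

€253456.48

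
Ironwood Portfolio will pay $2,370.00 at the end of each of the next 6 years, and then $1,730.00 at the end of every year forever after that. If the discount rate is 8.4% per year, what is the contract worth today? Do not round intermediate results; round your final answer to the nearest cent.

$23518.32

PV of 6-year annuity: $2,370.00 × [1 − (1+0.084)^−6] / 0.084 = 10824.53458
Perpetuity value at year 6: $1,730.00 / 0.084 = 20595.23810
PV of perpetuity: 20595.23810 / (1+0.084)^6 = 12693.78458
Total PV = 10824.53458 + 12693.78458 = 23518.31916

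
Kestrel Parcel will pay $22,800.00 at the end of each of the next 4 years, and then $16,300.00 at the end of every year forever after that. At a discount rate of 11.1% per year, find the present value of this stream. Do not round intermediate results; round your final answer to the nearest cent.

$166969.76

PV of 4-year annuity: $22,800.00 × [1 − (1+0.111)^−4] / 0.111 = 70584.99884
Perpetuity value at year 4: $16,300.00 / 0.111 = 146846.84685
PV of perpetuity: 146846.84685 / (1+0.111)^4 = 96384.76434
Total PV = 70584.99884 + 96384.76434 = 166969.76318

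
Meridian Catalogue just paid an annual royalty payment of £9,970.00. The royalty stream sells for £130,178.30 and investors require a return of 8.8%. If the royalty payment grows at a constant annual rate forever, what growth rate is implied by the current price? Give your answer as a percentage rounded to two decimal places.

1.06%

P = D₀(1+g)/(r−g) ⇒ P(r−g) = D₀(1+g) ⇒ g(P+D₀) = P·r − D₀
g = (P·r − D₀)/(P + D₀) = (£130,178.30×0.088 − £9,970.00) / (£130,178.30 + £9,970.00) = 0.010601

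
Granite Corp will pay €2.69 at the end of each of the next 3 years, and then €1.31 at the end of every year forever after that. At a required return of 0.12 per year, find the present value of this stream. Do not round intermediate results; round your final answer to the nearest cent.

€14.23

PV of 3-year annuity: €2.69 × [1 − (1+0.12)^−3] / 0.12 = 6.46093
Perpetuity value at year 3: €1.31 / 0.12 = 10.91667
PV of perpetuity: 10.91667 / (1+0.12)^3 = 7.77027
Total PV = 6.46093 + 7.77027 = 14.23119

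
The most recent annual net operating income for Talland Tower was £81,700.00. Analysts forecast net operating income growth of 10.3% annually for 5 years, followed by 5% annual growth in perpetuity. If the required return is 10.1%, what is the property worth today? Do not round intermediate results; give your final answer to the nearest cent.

£2108123.54

D_1 = 90115.10000
D_2 = 99396.95530
D_3 = 109634.84170
D_4 = 120927.23039
D_5 = 133382.73512
Terminal value at year 5: TV = D_5×(1+g_2)/(r−g_2) = 140051.87188/0.051 = 2746115.13484
P_0 = D_1/(1+r)^1 + D_2/(1+r)^2 + D_3/(1+r)^3 + D_4/(1+r)^4 + D_5/(1+r)^5 + TV/(1+r)^5
    = 81848.41054 + 81997.09066 + 82146.04087 + 82295.26166 + 82444.75350 + 1697391.98390 = 2108123.54113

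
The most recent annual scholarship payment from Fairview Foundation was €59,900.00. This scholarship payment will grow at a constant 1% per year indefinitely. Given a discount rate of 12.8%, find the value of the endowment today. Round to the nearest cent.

€512703.39

D₁ = D₀ × (1 + g) = €59,900.00 × 1.01 = €60,499.0000
Growing perpetuity: P = D₁ / (r − g) = €60,499.0000 / (0.128 − 0.01) = €512,703.39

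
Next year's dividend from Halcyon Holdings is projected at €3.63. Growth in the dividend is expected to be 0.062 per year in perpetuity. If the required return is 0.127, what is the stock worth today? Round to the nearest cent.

€55.85

Growing perpetuity: P = D₁ / (r − g) = €3.6300 / (0.127 − 0.062) = €55.85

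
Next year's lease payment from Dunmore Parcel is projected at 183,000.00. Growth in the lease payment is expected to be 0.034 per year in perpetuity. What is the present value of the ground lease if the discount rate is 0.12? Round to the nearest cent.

Growing perpetuity: P = D₁ / (r − g) = 183,000.0000 / (0.12 − 0.034) = 2,127,906.98

2127906.98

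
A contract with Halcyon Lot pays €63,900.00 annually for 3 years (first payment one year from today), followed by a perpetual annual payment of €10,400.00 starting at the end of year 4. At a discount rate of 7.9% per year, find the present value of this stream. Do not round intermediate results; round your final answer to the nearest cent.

€269769.42

PV of 3-year annuity: €63,900.00 × [1 − (1+0.079)^−3] / 0.079 = 164974.09161
Perpetuity value at year 3: €10,400.00 / 0.079 = 131645.56962
PV of perpetuity: 131645.56962 / (1+0.079)^3 = 104795.32623
Total PV = 164974.09161 + 104795.32623 = 269769.41784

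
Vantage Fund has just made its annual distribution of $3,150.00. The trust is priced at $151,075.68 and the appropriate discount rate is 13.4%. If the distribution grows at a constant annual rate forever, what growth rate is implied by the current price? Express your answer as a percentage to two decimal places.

11.08%

P = D₀(1+g)/(r−g) ⇒ P(r−g) = D₀(1+g) ⇒ g(P+D₀) = P·r − D₀
g = (P·r − D₀)/(P + D₀) = ($151,075.68×0.134 − $3,150.00) / ($151,075.68 + $3,150.00) = 0.110838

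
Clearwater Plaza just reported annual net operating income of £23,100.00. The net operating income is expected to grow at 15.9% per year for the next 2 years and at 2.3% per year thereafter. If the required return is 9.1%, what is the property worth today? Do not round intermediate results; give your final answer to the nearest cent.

£442798.68

D_1 = 26772.90000
D_2 = 31029.79110
Terminal value at year 2: TV = D_2×(1+g_2)/(r−g_2) = 31743.47630/0.068 = 466815.82787
P_0 = D_1/(1+r)^1 + D_2/(1+r)^2 + TV/(1+r)^2
    = 24539.78002 + 26069.29885 + 392189.59882 = 442798.67768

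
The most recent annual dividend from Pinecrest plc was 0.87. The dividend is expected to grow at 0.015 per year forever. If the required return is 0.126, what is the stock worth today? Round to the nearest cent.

7.96

D₁ = D₀ × (1 + g) = 0.87 × 1.015 = 0.8831
Growing perpetuity: P = D₁ / (r − g) = 0.8831 / (0.126 − 0.015) = 7.96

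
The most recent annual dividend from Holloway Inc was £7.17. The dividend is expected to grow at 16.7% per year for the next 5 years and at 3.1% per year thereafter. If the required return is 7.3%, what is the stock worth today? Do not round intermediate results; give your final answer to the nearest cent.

£314.29

D_1 = 8.36739
D_2 = 9.76474
D_3 = 11.39546
D_4 = 13.29850
D_5 = 15.51935
Terminal value at year 5: TV = D_5×(1+g_2)/(r−g_2) = 16.00045/0.042 = 380.96301
P_0 = D_1/(1+r)^1 + D_2/(1+r)^2 + D_3/(1+r)^3 + D_4/(1+r)^4 + D_5/(1+r)^5 + TV/(1+r)^5
    = 7.79813 + 8.48128 + 9.22428 + 10.03237 + 10.91126 + 267.84541 = 314.29273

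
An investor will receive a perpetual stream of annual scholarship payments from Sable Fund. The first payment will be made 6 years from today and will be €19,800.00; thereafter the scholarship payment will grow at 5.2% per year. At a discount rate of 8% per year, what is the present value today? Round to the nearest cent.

Value at end of year 5: C₁ / (r − g) = €19,800.00 / (0.08 − 0.052) = €707,142.8571
Discount to today: PV = €707,142.8571 / (1 + 0.08)^5 = €707,142.8571 / 1.469328 = €481,269.55

€481269.55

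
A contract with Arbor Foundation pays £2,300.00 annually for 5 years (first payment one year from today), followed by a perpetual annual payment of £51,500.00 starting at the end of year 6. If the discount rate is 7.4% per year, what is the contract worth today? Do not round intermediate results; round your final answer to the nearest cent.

PV of 5-year annuity: £2,300.00 × [1 − (1+0.074)^−5] / 0.074 = 9330.30740
Perpetuity value at year 5: £51,500.00 / 0.074 = 695945.94595
PV of perpetuity: 695945.94595 / (1+0.074)^5 = 487028.19321
Total PV = 9330.30740 + 487028.19321 = 496358.50062

£496358.50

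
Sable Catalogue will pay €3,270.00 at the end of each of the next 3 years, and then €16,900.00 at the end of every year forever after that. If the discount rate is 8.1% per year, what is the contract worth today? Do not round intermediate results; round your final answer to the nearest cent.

PV of 3-year annuity: €3,270.00 × [1 − (1+0.081)^−3] / 0.081 = 8411.92447
Perpetuity value at year 3: €16,900.00 / 0.081 = 208641.97531
PV of perpetuity: 208641.97531 / (1+0.081)^3 = 165167.50327
Total PV = 8411.92447 + 165167.50327 = 173579.42774

€173579.43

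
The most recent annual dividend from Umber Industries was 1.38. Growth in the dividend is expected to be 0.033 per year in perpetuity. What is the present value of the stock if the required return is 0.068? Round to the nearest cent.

D₁ = D₀ × (1 + g) = 1.38 × 1.033 = 1.4255
Growing perpetuity: P = D₁ / (r − g) = 1.4255 / (0.068 − 0.033) = 40.73

40.73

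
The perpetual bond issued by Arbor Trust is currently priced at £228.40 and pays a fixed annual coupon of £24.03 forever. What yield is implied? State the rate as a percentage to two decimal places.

P = C/r ⇒ r = C/P = £24.03/£228.40 = 0.105210

10.52%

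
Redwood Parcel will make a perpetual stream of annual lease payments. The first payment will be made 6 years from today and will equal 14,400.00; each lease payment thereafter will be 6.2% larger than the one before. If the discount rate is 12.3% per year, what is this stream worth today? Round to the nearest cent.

Value at end of year 5: C₁ / (r − g) = 14,400.00 / (0.123 − 0.062) = 236,065.5738
Discount to today: PV = 236,065.5738 / (1 + 0.123)^5 = 236,065.5738 / 1.786071 = 132,170.30

132170.30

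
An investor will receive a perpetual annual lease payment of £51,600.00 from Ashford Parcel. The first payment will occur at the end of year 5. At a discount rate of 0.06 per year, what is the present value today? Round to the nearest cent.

£681200.55

Value at end of year 4: C / r = £51,600.00 / 0.06 = £860,000.0000
Discount to today: PV = £860,000.0000 / (1 + 0.06)^4 = £860,000.0000 / 1.262477 = £681,200.55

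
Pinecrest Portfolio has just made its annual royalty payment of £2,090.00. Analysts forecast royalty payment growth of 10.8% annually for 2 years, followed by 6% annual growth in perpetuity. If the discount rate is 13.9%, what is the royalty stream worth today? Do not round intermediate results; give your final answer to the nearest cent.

£30548.22

D_1 = 2315.72000
D_2 = 2565.81776
Terminal value at year 2: TV = D_2×(1+g_2)/(r−g_2) = 2719.76683/0.079 = 34427.42817
P_0 = D_1/(1+r)^1 + D_2/(1+r)^2 + TV/(1+r)^2
    = 2033.11677 + 1977.78172 + 26537.32436 = 30548.22285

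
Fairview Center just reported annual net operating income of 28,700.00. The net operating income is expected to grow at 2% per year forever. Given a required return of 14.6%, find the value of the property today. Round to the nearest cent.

D₁ = D₀ × (1 + g) = 28,700.00 × 1.02 = 29,274.0000
Growing perpetuity: P = D₁ / (r − g) = 29,274.0000 / (0.146 − 0.02) = 232,333.33

232333.33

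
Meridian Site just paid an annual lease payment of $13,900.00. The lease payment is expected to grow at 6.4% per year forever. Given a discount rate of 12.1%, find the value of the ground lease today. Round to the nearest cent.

$259466.67

D₁ = D₀ × (1 + g) = $13,900.00 × 1.064 = $14,789.6000
Growing perpetuity: P = D₁ / (r − g) = $14,789.6000 / (0.121 − 0.064) = $259,466.67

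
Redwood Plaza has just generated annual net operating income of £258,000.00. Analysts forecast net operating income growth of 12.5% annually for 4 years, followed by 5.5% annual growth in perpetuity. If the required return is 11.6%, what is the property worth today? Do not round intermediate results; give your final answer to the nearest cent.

D_1 = 290250.00000
D_2 = 326531.25000
D_3 = 367347.65625
D_4 = 413266.11328
Terminal value at year 4: TV = D_4×(1+g_2)/(r−g_2) = 435995.74951/0.061 = 7147471.30347
P_0 = D_1/(1+r)^1 + D_2/(1+r)^2 + D_3/(1+r)^3 + D_4/(1+r)^4 + TV/(1+r)^4
    = 260080.64516 + 262178.06972 + 264292.40899 + 266423.79939 + 4607821.44840 = 5660796.37166

£5660796.37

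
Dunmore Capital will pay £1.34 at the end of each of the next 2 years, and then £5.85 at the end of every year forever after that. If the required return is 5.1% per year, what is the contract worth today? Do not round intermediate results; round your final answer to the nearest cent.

PV of 2-year annuity: £1.34 × [1 − (1+0.051)^−2] / 0.051 = 2.48808
Perpetuity value at year 2: £5.85 / 0.051 = 114.70588
PV of perpetuity: 114.70588 / (1+0.051)^2 = 103.84372
Total PV = 2.48808 + 103.84372 = 106.33181

£106.33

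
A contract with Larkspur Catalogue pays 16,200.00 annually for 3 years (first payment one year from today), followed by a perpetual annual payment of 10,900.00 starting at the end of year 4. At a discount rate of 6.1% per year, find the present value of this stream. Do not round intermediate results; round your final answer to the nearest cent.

PV of 3-year annuity: 16,200.00 × [1 − (1+0.061)^−3] / 0.061 = 43222.80078
Perpetuity value at year 3: 10,900.00 / 0.061 = 178688.52459
PV of perpetuity: 178688.52459 / (1+0.061)^3 = 149606.51666
Total PV = 43222.80078 + 149606.51666 = 192829.31744

192829.32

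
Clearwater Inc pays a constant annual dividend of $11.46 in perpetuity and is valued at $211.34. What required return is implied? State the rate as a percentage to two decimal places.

5.42%

P = C/r ⇒ r = C/P = $11.46/$211.34 = 0.054225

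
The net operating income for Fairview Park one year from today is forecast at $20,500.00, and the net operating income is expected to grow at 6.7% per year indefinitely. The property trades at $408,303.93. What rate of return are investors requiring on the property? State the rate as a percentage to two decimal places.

11.72%

P = D₁/(r − g) ⇒ r = D₁/P + g = $20,500.0000/$408,303.93 + 0.067 = 0.050208 + 0.067 = 0.117208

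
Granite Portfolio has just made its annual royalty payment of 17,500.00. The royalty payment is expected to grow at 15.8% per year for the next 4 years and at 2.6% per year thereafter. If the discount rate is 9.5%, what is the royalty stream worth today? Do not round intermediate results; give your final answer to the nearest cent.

406136.97

D_1 = 20265.00000
D_2 = 23466.87000
D_3 = 27174.63546
D_4 = 31468.22786
Terminal value at year 4: TV = D_4×(1+g_2)/(r−g_2) = 32286.40179/0.069 = 467918.86648
P_0 = D_1/(1+r)^1 + D_2/(1+r)^2 + D_3/(1+r)^3 + D_4/(1+r)^4 + TV/(1+r)^4
    = 18506.84932 + 19571.62695 + 20697.66576 + 21888.49036 + 325472.33496 = 406136.96734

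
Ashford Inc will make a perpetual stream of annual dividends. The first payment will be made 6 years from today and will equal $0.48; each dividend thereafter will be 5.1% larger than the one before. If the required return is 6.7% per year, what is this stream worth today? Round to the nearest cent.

Value at end of year 5: C₁ / (r − g) = $0.48 / (0.067 − 0.051) = $30.0000
Discount to today: PV = $30.0000 / (1 + 0.067)^5 = $30.0000 / 1.383000 = $21.69

$21.69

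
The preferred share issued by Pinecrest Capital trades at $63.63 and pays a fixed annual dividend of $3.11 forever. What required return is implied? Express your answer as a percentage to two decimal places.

4.89%

P = C/r ⇒ r = C/P = $3.11/$63.63 = 0.048876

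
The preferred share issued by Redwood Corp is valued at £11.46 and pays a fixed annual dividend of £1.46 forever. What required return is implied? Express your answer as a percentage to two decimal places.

12.74%

P = C/r ⇒ r = C/P = £1.46/£11.46 = 0.127400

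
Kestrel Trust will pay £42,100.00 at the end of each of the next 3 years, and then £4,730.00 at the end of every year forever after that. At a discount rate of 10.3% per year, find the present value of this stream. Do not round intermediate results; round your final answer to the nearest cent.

PV of 3-year annuity: £42,100.00 × [1 − (1+0.103)^−3] / 0.103 = 104145.97542
Perpetuity value at year 3: £4,730.00 / 0.103 = 45922.33010
PV of perpetuity: 45922.33010 / (1+0.103)^3 = 34221.36896
Total PV = 104145.97542 + 34221.36896 = 138367.34438

£138367.34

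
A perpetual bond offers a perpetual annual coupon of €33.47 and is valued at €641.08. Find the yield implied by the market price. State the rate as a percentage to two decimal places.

5.22%

P = C/r ⇒ r = C/P = €33.47/€641.08 = 0.052209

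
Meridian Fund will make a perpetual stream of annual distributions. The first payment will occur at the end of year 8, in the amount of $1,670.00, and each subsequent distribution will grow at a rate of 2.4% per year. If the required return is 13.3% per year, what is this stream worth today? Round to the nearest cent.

$6392.65

Value at end of year 7: C₁ / (r − g) = $1,670.00 / (0.133 − 0.024) = $15,321.1009
Discount to today: PV = $15,321.1009 / (1 + 0.133)^7 = $15,321.1009 / 2.396676 = $6,392.65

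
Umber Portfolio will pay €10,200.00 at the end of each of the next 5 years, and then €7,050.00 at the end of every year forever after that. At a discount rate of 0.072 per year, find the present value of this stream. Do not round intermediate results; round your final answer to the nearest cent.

€110763.42

PV of 5-year annuity: €10,200.00 × [1 − (1+0.072)^−5] / 0.072 = 41599.00568
Perpetuity value at year 5: €7,050.00 / 0.072 = 97916.66667
PV of perpetuity: 97916.66667 / (1+0.072)^5 = 69164.41274
Total PV = 41599.00568 + 69164.41274 = 110763.41842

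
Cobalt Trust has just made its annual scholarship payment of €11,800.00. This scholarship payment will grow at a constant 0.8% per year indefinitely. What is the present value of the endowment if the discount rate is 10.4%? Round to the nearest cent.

€123900.00

D₁ = D₀ × (1 + g) = €11,800.00 × 1.008 = €11,894.4000
Growing perpetuity: P = D₁ / (r − g) = €11,894.4000 / (0.104 − 0.008) = €123,900.00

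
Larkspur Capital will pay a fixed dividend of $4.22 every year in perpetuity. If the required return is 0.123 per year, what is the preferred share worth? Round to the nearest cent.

$34.31

Level perpetuity: PV = C / r = $4.22 / 0.123 = $34.31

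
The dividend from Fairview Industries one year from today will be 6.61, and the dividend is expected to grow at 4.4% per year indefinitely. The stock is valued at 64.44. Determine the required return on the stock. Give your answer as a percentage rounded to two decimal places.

14.66%

P = D₁/(r − g) ⇒ r = D₁/P + g = 6.6100/64.44 + 0.044 = 0.102576 + 0.044 = 0.146576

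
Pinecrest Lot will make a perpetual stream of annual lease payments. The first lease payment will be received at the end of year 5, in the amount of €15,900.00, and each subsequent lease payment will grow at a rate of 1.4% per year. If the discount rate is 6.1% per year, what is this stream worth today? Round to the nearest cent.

Value at end of year 4: C₁ / (r − g) = €15,900.00 / (0.061 − 0.014) = €338,297.8723
Discount to today: PV = €338,297.8723 / (1 + 0.061)^4 = €338,297.8723 / 1.267248 = €266,954.80

€266954.80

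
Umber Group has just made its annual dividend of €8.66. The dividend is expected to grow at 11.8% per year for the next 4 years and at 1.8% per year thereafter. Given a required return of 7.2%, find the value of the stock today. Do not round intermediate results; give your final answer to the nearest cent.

D_1 = 9.68188
D_2 = 10.82434
D_3 = 12.10161
D_4 = 13.52960
Terminal value at year 4: TV = D_4×(1+g_2)/(r−g_2) = 13.77314/0.054 = 255.05810
P_0 = D_1/(1+r)^1 + D_2/(1+r)^2 + D_3/(1+r)^3 + D_4/(1+r)^4 + TV/(1+r)^4
    = 9.03160 + 9.41915 + 9.82333 + 10.24486 + 193.13455 = 231.65351

€231.65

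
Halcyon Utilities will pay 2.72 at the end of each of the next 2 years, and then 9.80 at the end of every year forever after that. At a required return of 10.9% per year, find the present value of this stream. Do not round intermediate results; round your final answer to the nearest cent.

77.77

PV of 2-year annuity: 2.72 × [1 − (1+0.109)^−2] / 0.109 = 4.66426
Perpetuity value at year 2: 9.80 / 0.109 = 89.90826
PV of perpetuity: 89.90826 / (1+0.109)^2 = 73.10322
Total PV = 4.66426 + 73.10322 = 77.76747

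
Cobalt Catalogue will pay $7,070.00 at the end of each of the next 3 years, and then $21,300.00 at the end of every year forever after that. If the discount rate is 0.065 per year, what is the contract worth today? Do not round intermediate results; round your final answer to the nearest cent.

PV of 3-year annuity: $7,070.00 × [1 − (1+0.065)^−3] / 0.065 = 18724.72186
Perpetuity value at year 3: $21,300.00 / 0.065 = 327692.30769
PV of perpetuity: 327692.30769 / (1+0.065)^3 = 271279.77931
Total PV = 18724.72186 + 271279.77931 = 290004.50117

$290004.50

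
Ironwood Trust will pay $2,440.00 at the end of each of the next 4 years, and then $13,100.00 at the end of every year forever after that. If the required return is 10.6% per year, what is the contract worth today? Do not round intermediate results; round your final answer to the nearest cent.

$90228.39

PV of 4-year annuity: $2,440.00 × [1 − (1+0.106)^−4] / 0.106 = 7635.07402
Perpetuity value at year 4: $13,100.00 / 0.106 = 123584.90566
PV of perpetuity: 123584.90566 / (1+0.106)^4 = 82593.31976
Total PV = 7635.07402 + 82593.31976 = 90228.39377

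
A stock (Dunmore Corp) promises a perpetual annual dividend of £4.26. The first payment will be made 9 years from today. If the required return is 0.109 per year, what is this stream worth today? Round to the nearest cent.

£17.08

Value at end of year 8: C / r = £4.26 / 0.109 = £39.0826
Discount to today: PV = £39.0826 / (1 + 0.109)^8 = £39.0826 / 2.287981 = £17.08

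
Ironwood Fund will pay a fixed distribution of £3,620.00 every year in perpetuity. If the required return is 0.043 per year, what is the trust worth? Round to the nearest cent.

Level perpetuity: PV = C / r = £3,620.00 / 0.043 = £84,186.05

£84186.05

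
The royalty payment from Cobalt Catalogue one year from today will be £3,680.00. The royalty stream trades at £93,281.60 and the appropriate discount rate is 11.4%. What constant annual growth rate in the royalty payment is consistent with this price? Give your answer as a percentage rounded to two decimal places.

7.45%

P = D₁/(r−g) ⇒ g = r − D₁/P = 0.114 − £3,680.00/£93,281.60 = 0.074550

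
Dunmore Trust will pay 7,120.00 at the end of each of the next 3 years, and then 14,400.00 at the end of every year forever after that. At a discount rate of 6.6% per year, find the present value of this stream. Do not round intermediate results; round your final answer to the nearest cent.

PV of 3-year annuity: 7,120.00 × [1 − (1+0.066)^−3] / 0.066 = 18822.52963
Perpetuity value at year 3: 14,400.00 / 0.066 = 218181.81818
PV of perpetuity: 218181.81818 / (1+0.066)^3 = 180113.78072
Total PV = 18822.52963 + 180113.78072 = 198936.31035

198936.31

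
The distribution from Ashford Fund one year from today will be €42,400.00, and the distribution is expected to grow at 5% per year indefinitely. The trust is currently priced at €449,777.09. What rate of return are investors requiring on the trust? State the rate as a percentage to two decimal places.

P = D₁/(r − g) ⇒ r = D₁/P + g = €42,400.0000/€449,777.09 + 0.05 = 0.094269 + 0.05 = 0.144269

14.43%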